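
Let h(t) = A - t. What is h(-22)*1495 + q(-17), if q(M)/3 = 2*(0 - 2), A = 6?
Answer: 41848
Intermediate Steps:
q(M) = -12 (q(M) = 3*(2*(0 - 2)) = 3*(2*(-2)) = 3*(-4) = -12)
h(t) = 6 - t
h(-22)*1495 + q(-17) = (6 - 1*(-22))*1495 - 12 = (6 + 22)*1495 - 12 = 28*1495 - 12 = 41860 - 12 = 41848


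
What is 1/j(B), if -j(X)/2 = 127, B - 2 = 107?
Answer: -1/254 ≈ -0.0039370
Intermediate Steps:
B = 109 (B = 2 + 107 = 109)
j(X) = -254 (j(X) = -2*127 = -254)
1/j(B) = 1/(-254) = -1/254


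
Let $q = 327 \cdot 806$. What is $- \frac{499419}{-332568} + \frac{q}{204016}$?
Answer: $\frac{329065545}{117793738} \approx 2.7936$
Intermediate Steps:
$q = 263562$
$- \frac{499419}{-332568} + \frac{q}{204016} = - \frac{499419}{-332568} + \frac{263562}{204016} = \left(-499419\right) \left(- \frac{1}{332568}\right) + 263562 \cdot \frac{1}{204016} = \frac{55491}{36952} + \frac{131781}{102008} = \frac{329065545}{117793738}$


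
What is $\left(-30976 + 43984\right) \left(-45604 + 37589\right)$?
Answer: $-104259120$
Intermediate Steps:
$\left(-30976 + 43984\right) \left(-45604 + 37589\right) = 13008 \left(-8015\right) = -104259120$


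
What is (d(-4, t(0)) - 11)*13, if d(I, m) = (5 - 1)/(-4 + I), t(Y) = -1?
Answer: -299/2 ≈ -149.50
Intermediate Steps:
d(I, m) = 4/(-4 + I)
(d(-4, t(0)) - 11)*13 = (4/(-4 - 4) - 11)*13 = (4/(-8) - 11)*13 = (4*(-1/8) - 11)*13 = (-1/2 - 11)*13 = -23/2*13 = -299/2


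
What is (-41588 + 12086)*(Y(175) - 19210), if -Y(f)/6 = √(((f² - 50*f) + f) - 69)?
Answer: 566733420 + 177012*√21981 ≈ 5.9298e+8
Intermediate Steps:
Y(f) = -6*√(-69 + f² - 49*f) (Y(f) = -6*√(((f² - 50*f) + f) - 69) = -6*√((f² - 49*f) - 69) = -6*√(-69 + f² - 49*f))
(-41588 + 12086)*(Y(175) - 19210) = (-41588 + 12086)*(-6*√(-69 + 175² - 49*175) - 19210) = -29502*(-6*√(-69 + 30625 - 8575) - 19210) = -29502*(-6*√21981 - 19210) = -29502*(-19210 - 6*√21981) = 566733420 + 177012*√21981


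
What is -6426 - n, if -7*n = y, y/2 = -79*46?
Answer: -52250/7 ≈ -7464.3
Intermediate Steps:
y = -7268 (y = 2*(-79*46) = 2*(-3634) = -7268)
n = 7268/7 (n = -1/7*(-7268) = 7268/7 ≈ 1038.3)
-6426 - n = -6426 - 1*7268/7 = -6426 - 7268/7 = -52250/7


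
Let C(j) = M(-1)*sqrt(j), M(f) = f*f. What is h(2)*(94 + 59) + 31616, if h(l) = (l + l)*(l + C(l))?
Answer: 32840 + 612*sqrt(2) ≈ 33706.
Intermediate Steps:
M(f) = f**2
C(j) = sqrt(j) (C(j) = (-1)**2*sqrt(j) = 1*sqrt(j) = sqrt(j))
h(l) = 2*l*(l + sqrt(l)) (h(l) = (l + l)*(l + sqrt(l)) = (2*l)*(l + sqrt(l)) = 2*l*(l + sqrt(l)))
h(2)*(94 + 59) + 31616 = (2*2*(2 + sqrt(2)))*(94 + 59) + 31616 = (8 + 4*sqrt(2))*153 + 31616 = (1224 + 612*sqrt(2)) + 31616 = 32840 + 612*sqrt(2)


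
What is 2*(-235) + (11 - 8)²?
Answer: -461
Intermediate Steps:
2*(-235) + (11 - 8)² = -470 + 3² = -470 + 9 = -461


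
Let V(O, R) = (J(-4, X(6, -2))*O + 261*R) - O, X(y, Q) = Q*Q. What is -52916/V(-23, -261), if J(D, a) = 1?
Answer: 52916/68121 ≈ 0.77679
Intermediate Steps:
X(y, Q) = Q²
V(O, R) = 261*R (V(O, R) = (1*O + 261*R) - O = (O + 261*R) - O = 261*R)
-52916/V(-23, -261) = -52916/(261*(-261)) = -52916/(-68121) = -52916*(-1/68121) = 52916/68121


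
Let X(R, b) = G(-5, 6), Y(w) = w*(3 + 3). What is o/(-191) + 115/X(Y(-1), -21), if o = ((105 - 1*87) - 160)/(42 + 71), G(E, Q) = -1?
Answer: -2481903/21583 ≈ -114.99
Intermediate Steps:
Y(w) = 6*w (Y(w) = w*6 = 6*w)
X(R, b) = -1
o = -142/113 (o = ((105 - 87) - 160)/113 = (18 - 160)*(1/113) = -142*1/113 = -142/113 ≈ -1.2566)
o/(-191) + 115/X(Y(-1), -21) = -142/113/(-191) + 115/(-1) = -142/113*(-1/191) + 115*(-1) = 142/21583 - 115 = -2481903/21583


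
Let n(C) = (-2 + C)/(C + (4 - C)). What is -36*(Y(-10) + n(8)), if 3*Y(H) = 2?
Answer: -78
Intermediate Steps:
Y(H) = 2/3 (Y(H) = (1/3)*2 = 2/3)
n(C) = -1/2 + C/4 (n(C) = (-2 + C)/4 = (-2 + C)*(1/4) = -1/2 + C/4)
-36*(Y(-10) + n(8)) = -36*(2/3 + (-1/2 + (1/4)*8)) = -36*(2/3 + (-1/2 + 2)) = -36*(2/3 + 3/2) = -36*13/6 = -78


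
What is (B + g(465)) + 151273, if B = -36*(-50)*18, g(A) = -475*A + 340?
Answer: -36862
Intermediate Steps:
g(A) = 340 - 475*A
B = 32400 (B = 1800*18 = 32400)
(B + g(465)) + 151273 = (32400 + (340 - 475*465)) + 151273 = (32400 + (340 - 220875)) + 151273 = (32400 - 220535) + 151273 = -188135 + 151273 = -36862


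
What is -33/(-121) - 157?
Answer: -1724/11 ≈ -156.73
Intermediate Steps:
-33/(-121) - 157 = -33*(-1/121) - 157 = 3/11 - 157 = -1724/11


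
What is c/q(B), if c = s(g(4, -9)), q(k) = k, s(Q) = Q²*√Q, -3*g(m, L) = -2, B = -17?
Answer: -4*√6/459 ≈ -0.021346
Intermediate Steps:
g(m, L) = ⅔ (g(m, L) = -⅓*(-2) = ⅔)
s(Q) = Q^(5/2)
c = 4*√6/27 (c = (⅔)^(5/2) = 4*√6/27 ≈ 0.36289)
c/q(B) = (4*√6/27)/(-17) = (4*√6/27)*(-1/17) = -4*√6/459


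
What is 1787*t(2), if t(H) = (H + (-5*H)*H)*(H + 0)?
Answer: -64332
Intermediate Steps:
t(H) = H*(H - 5*H**2) (t(H) = (H - 5*H**2)*H = H*(H - 5*H**2))
1787*t(2) = 1787*(2**2*(1 - 5*2)) = 1787*(4*(1 - 10)) = 1787*(4*(-9)) = 1787*(-36) = -64332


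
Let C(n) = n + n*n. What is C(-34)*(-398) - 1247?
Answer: -447803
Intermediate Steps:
C(n) = n + n²
C(-34)*(-398) - 1247 = -34*(1 - 34)*(-398) - 1247 = -34*(-33)*(-398) - 1247 = 1122*(-398) - 1247 = -446556 - 1247 = -447803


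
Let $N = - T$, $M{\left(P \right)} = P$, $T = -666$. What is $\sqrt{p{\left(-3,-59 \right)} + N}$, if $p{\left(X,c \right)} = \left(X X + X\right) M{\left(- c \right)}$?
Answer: $2 \sqrt{255} \approx 31.937$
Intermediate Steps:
$p{\left(X,c \right)} = - c \left(X + X^{2}\right)$ ($p{\left(X,c \right)} = \left(X X + X\right) \left(- c\right) = \left(X^{2} + X\right) \left(- c\right) = \left(X + X^{2}\right) \left(- c\right) = - c \left(X + X^{2}\right)$)
$N = 666$ ($N = \left(-1\right) \left(-666\right) = 666$)
$\sqrt{p{\left(-3,-59 \right)} + N} = \sqrt{\left(-1\right) \left(-3\right) \left(-59\right) \left(1 - 3\right) + 666} = \sqrt{\left(-1\right) \left(-3\right) \left(-59\right) \left(-2\right) + 666} = \sqrt{354 + 666} = \sqrt{1020} = 2 \sqrt{255}$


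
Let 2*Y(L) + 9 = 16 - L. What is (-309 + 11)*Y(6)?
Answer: -149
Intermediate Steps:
Y(L) = 7/2 - L/2 (Y(L) = -9/2 + (16 - L)/2 = -9/2 + (8 - L/2) = 7/2 - L/2)
(-309 + 11)*Y(6) = (-309 + 11)*(7/2 - ½*6) = -298*(7/2 - 3) = -298*½ = -149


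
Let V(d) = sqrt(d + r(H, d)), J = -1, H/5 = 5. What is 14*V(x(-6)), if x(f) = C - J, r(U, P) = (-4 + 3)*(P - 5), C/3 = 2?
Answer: 14*sqrt(5) ≈ 31.305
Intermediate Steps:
H = 25 (H = 5*5 = 25)
C = 6 (C = 3*2 = 6)
r(U, P) = 5 - P (r(U, P) = -(-5 + P) = 5 - P)
x(f) = 7 (x(f) = 6 - 1*(-1) = 6 + 1 = 7)
V(d) = sqrt(5) (V(d) = sqrt(d + (5 - d)) = sqrt(5))
14*V(x(-6)) = 14*sqrt(5)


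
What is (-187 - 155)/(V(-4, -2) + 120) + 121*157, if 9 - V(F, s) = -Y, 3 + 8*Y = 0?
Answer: 6515059/343 ≈ 18994.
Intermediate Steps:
Y = -3/8 (Y = -3/8 + (⅛)*0 = -3/8 + 0 = -3/8 ≈ -0.37500)
V(F, s) = 69/8 (V(F, s) = 9 - (-1)*(-3)/8 = 9 - 1*3/8 = 9 - 3/8 = 69/8)
(-187 - 155)/(V(-4, -2) + 120) + 121*157 = (-187 - 155)/(69/8 + 120) + 121*157 = -342/1029/8 + 18997 = -342*8/1029 + 18997 = -912/343 + 18997 = 6515059/343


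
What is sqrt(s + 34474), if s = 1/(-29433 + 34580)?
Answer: sqrt(913271733813)/5147 ≈ 185.67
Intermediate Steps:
s = 1/5147 ≈ 0.00019429
sqrt(s + 34474) = sqrt(1/5147 + 34474) = sqrt(177437679/5147) = sqrt(913271733813)/5147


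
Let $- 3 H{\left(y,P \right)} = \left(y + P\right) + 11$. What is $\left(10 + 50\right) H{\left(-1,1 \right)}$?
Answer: $-220$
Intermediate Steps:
$H{\left(y,P \right)} = - \frac{11}{3} - \frac{P}{3} - \frac{y}{3}$ ($H{\left(y,P \right)} = - \frac{\left(y + P\right) + 11}{3} = - \frac{\left(P + y\right) + 11}{3} = - \frac{11 + P + y}{3} = - \frac{11}{3} - \frac{P}{3} - \frac{y}{3}$)
$\left(10 + 50\right) H{\left(-1,1 \right)} = \left(10 + 50\right) \left(- \frac{11}{3} - \frac{1}{3} - - \frac{1}{3}\right) = 60 \left(- \frac{11}{3} - \frac{1}{3} + \frac{1}{3}\right) = 60 \left(- \frac{11}{3}\right) = -220$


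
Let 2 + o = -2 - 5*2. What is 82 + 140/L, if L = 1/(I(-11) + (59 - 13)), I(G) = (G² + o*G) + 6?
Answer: 45862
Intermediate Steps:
o = -14 (o = -2 + (-2 - 5*2) = -2 + (-2 - 10) = -2 - 12 = -14)
I(G) = 6 + G² - 14*G (I(G) = (G² - 14*G) + 6 = 6 + G² - 14*G)
L = 1/327 (L = 1/((6 + (-11)² - 14*(-11)) + (59 - 13)) = 1/((6 + 121 + 154) + 46) = 1/(281 + 46) = 1/327 ≈ 0.0030581)
82 + 140/L = 82 + 140/(1/327) = 82 + 140*327 = 82 + 45780 = 45862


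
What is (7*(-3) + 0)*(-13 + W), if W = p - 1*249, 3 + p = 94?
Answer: 3591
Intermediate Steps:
p = 91 (p = -3 + 94 = 91)
W = -158 (W = 91 - 1*249 = 91 - 249 = -158)
(7*(-3) + 0)*(-13 + W) = (7*(-3) + 0)*(-13 - 158) = (-21 + 0)*(-171) = -21*(-171) = 3591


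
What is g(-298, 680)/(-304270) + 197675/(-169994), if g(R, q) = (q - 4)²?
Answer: -68914875197/25862037190 ≈ -2.6647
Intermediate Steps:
g(R, q) = (-4 + q)²
g(-298, 680)/(-304270) + 197675/(-169994) = (-4 + 680)²/(-304270) + 197675/(-169994) = 676²*(-1/304270) + 197675*(-1/169994) = 456976*(-1/304270) - 197675/169994 = -228488/152135 - 197675/169994 = -68914875197/25862037190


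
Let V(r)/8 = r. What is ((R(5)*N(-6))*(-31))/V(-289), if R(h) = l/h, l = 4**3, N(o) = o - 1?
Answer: -1736/1445 ≈ -1.2014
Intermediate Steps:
V(r) = 8*r
N(o) = -1 + o
l = 64
R(h) = 64/h
((R(5)*N(-6))*(-31))/V(-289) = (((64/5)*(-1 - 6))*(-31))/((8*(-289))) = (((64*(1/5))*(-7))*(-31))/(-2312) = (((64/5)*(-7))*(-31))*(-1/2312) = -448/5*(-31)*(-1/2312) = (13888/5)*(-1/2312) = -1736/1445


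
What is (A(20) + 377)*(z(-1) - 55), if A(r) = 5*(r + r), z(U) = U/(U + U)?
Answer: -62893/2 ≈ -31447.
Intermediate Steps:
z(U) = ½ (z(U) = U/((2*U)) = (1/(2*U))*U = ½)
A(r) = 10*r (A(r) = 5*(2*r) = 10*r)
(A(20) + 377)*(z(-1) - 55) = (10*20 + 377)*(½ - 55) = (200 + 377)*(-109/2) = 577*(-109/2) = -62893/2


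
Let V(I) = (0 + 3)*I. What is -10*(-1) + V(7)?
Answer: 31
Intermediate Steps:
V(I) = 3*I
-10*(-1) + V(7) = -10*(-1) + 3*7 = 10 + 21 = 31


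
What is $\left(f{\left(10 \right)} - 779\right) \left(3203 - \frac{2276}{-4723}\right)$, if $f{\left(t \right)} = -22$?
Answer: $- \frac{12119166045}{4723} \approx -2.566 \cdot 10^{6}$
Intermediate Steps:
$\left(f{\left(10 \right)} - 779\right) \left(3203 - \frac{2276}{-4723}\right) = \left(-22 - 779\right) \left(3203 - \frac{2276}{-4723}\right) = - 801 \left(3203 - - \frac{2276}{4723}\right) = - 801 \left(3203 + \frac{2276}{4723}\right) = \left(-801\right) \frac{15130045}{4723} = - \frac{12119166045}{4723}$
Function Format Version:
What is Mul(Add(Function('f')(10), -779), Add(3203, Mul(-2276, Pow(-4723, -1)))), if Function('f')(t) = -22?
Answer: Rational(-12119166045, 4723) ≈ -2.5660e+6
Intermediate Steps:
Mul(Add(Function('f')(10), -779), Add(3203, Mul(-2276, Pow(-4723, -1)))) = Mul(Add(-22, -779), Add(3203, Mul(-2276, Pow(-4723, -1)))) = Mul(-801, Add(3203, Mul(-2276, Rational(-1, 4723)))) = Mul(-801, Add(3203, Rational(2276, 4723))) = Mul(-801, Rational(15130045, 4723)) = Rational(-12119166045, 4723)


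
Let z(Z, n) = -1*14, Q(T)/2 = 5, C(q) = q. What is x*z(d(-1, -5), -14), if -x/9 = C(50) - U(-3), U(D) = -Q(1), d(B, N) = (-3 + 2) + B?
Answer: 7560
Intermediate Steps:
d(B, N) = -1 + B
Q(T) = 10 (Q(T) = 2*5 = 10)
U(D) = -10 (U(D) = -1*10 = -10)
z(Z, n) = -14
x = -540 (x = -9*(50 - 1*(-10)) = -9*(50 + 10) = -9*60 = -540)
x*z(d(-1, -5), -14) = -540*(-14) = 7560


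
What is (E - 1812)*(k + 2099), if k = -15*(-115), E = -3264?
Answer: -19410624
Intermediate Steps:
k = 1725
(E - 1812)*(k + 2099) = (-3264 - 1812)*(1725 + 2099) = -5076*3824 = -19410624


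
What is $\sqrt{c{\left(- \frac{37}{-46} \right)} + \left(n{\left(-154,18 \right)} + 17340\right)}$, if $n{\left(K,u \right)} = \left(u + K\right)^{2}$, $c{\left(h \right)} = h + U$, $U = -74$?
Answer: $\frac{\sqrt{75674094}}{46} \approx 189.11$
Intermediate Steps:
$c{\left(h \right)} = -74 + h$ ($c{\left(h \right)} = h - 74 = -74 + h$)
$n{\left(K,u \right)} = \left(K + u\right)^{2}$
$\sqrt{c{\left(- \frac{37}{-46} \right)} + \left(n{\left(-154,18 \right)} + 17340\right)} = \sqrt{\left(-74 - \frac{37}{-46}\right) + \left(\left(-154 + 18\right)^{2} + 17340\right)} = \sqrt{\left(-74 - - \frac{37}{46}\right) + \left(\left(-136\right)^{2} + 17340\right)} = \sqrt{\left(-74 + \frac{37}{46}\right) + \left(18496 + 17340\right)} = \sqrt{- \frac{3367}{46} + 35836} = \sqrt{\frac{1645089}{46}} = \frac{\sqrt{75674094}}{46}$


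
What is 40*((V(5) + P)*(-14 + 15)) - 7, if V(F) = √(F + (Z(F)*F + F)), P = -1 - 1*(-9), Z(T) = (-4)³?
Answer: 313 + 40*I*√310 ≈ 313.0 + 704.27*I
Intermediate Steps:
Z(T) = -64
P = 8 (P = -1 + 9 = 8)
V(F) = √62*√(-F) (V(F) = √(F + (-64*F + F)) = √(F - 63*F) = √(-62*F) = √62*√(-F))
40*((V(5) + P)*(-14 + 15)) - 7 = 40*((√62*√(-1*5) + 8)*(-14 + 15)) - 7 = 40*((√62*√(-5) + 8)*1) - 7 = 40*((√62*(I*√5) + 8)*1) - 7 = 40*((I*√310 + 8)*1) - 7 = 40*((8 + I*√310)*1) - 7 = 40*(8 + I*√310) - 7 = (320 + 40*I*√310) - 7 = 313 + 40*I*√310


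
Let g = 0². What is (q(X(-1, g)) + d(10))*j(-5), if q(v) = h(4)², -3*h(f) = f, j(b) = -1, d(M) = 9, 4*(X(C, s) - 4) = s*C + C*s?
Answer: -97/9 ≈ -10.778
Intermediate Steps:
g = 0
X(C, s) = 4 + C*s/2 (X(C, s) = 4 + (s*C + C*s)/4 = 4 + (C*s + C*s)/4 = 4 + (2*C*s)/4 = 4 + C*s/2)
h(f) = -f/3
q(v) = 16/9 (q(v) = (-⅓*4)² = (-4/3)² = 16/9)
(q(X(-1, g)) + d(10))*j(-5) = (16/9 + 9)*(-1) = (97/9)*(-1) = -97/9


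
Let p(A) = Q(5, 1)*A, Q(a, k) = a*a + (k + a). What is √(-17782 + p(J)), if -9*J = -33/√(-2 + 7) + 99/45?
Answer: √(-4002655 + 5115*√5)/15 ≈ 133.19*I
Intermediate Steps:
Q(a, k) = a + k + a² (Q(a, k) = a² + (a + k) = a + k + a²)
J = -11/45 + 11*√5/15 (J = -(-33/√(-2 + 7) + 99/45)/9 = -(-33*√5/5 + 99*(1/45))/9 = -(-33*√5/5 + 11/5)/9 = -(11/5 - 33*√5/5)/9 = -11/45 + 11*√5/15 ≈ 1.3953)
p(A) = 31*A (p(A) = (5 + 1 + 5²)*A = (5 + 1 + 25)*A = 31*A)
√(-17782 + p(J)) = √(-17782 + 31*(-11/45 + 11*√5/15)) = √(-17782 + (-341/45 + 341*√5/15)) = √(-800531/45 + 341*√5/15)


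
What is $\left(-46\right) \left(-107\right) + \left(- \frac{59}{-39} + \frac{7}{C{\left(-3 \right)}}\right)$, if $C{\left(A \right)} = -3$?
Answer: $\frac{191926}{39} \approx 4921.2$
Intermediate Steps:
$\left(-46\right) \left(-107\right) + \left(- \frac{59}{-39} + \frac{7}{C{\left(-3 \right)}}\right) = \left(-46\right) \left(-107\right) + \left(- \frac{59}{-39} + \frac{7}{-3}\right) = 4922 + \left(\left(-59\right) \left(- \frac{1}{39}\right) + 7 \left(- \frac{1}{3}\right)\right) = 4922 + \left(\frac{59}{39} - \frac{7}{3}\right) = 4922 - \frac{32}{39} = \frac{191926}{39}$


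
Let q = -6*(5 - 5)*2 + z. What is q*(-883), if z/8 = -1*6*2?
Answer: 84768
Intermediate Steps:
z = -96 (z = 8*(-1*6*2) = 8*(-6*2) = 8*(-12) = -96)
q = -96 (q = -6*(5 - 5)*2 - 96 = -0*2 - 96 = -6*0 - 96 = 0 - 96 = -96)
q*(-883) = -96*(-883) = 84768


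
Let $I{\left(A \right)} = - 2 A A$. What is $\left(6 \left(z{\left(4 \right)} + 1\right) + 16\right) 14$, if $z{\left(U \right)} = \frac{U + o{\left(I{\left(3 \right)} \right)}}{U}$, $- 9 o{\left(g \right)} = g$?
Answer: $434$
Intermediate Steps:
$I{\left(A \right)} = - 2 A^{2}$
$o{\left(g \right)} = - \frac{g}{9}$
$z{\left(U \right)} = \frac{2 + U}{U}$ ($z{\left(U \right)} = \frac{U - \frac{\left(-2\right) 3^{2}}{9}}{U} = \frac{U - \frac{\left(-2\right) 9}{9}}{U} = \frac{U - -2}{U} = \frac{U + 2}{U} = \frac{2 + U}{U}$)
$\left(6 \left(z{\left(4 \right)} + 1\right) + 16\right) 14 = \left(6 \left(\frac{2 + 4}{4} + 1\right) + 16\right) 14 = \left(6 \left(\frac{1}{4} \cdot 6 + 1\right) + 16\right) 14 = \left(6 \left(\frac{3}{2} + 1\right) + 16\right) 14 = \left(6 \cdot \frac{5}{2} + 16\right) 14 = \left(15 + 16\right) 14 = 31 \cdot 14 = 434$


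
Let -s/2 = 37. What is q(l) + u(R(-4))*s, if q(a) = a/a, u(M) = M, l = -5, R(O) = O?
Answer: 297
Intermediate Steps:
s = -74 (s = -2*37 = -74)
q(a) = 1
q(l) + u(R(-4))*s = 1 - 4*(-74) = 1 + 296 = 297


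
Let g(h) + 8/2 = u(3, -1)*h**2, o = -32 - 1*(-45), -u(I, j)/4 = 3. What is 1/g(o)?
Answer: -1/2032 ≈ -0.00049213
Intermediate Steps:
u(I, j) = -12 (u(I, j) = -4*3 = -12)
o = 13 (o = -32 + 45 = 13)
g(h) = -4 - 12*h**2
1/g(o) = 1/(-4 - 12*13**2) = 1/(-4 - 12*169) = 1/(-4 - 2028) = 1/(-2032) = -1/2032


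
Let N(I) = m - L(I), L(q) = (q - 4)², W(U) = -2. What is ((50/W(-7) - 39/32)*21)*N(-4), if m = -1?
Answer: 1145235/32 ≈ 35789.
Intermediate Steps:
L(q) = (-4 + q)²
N(I) = -1 - (-4 + I)²
((50/W(-7) - 39/32)*21)*N(-4) = ((50/(-2) - 39/32)*21)*(-1 - (-4 - 4)²) = ((50*(-½) - 39*1/32)*21)*(-1 - 1*(-8)²) = ((-25 - 39/32)*21)*(-1 - 1*64) = (-839/32*21)*(-1 - 64) = -17619/32*(-65) = 1145235/32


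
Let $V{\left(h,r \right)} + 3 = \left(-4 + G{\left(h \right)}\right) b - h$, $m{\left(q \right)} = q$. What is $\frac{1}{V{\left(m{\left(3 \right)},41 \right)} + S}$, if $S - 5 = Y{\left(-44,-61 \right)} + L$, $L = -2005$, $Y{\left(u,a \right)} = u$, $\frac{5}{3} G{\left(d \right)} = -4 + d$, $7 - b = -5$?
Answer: $- \frac{5}{10526} \approx -0.00047501$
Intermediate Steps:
$b = 12$ ($b = 7 - -5 = 7 + 5 = 12$)
$G{\left(d \right)} = - \frac{12}{5} + \frac{3 d}{5}$ ($G{\left(d \right)} = \frac{3 \left(-4 + d\right)}{5} = - \frac{12}{5} + \frac{3 d}{5}$)
$V{\left(h,r \right)} = - \frac{399}{5} + \frac{31 h}{5}$ ($V{\left(h,r \right)} = -3 - \left(h - \left(-4 + \left(- \frac{12}{5} + \frac{3 h}{5}\right)\right) 12\right) = -3 - \left(h - \left(- \frac{32}{5} + \frac{3 h}{5}\right) 12\right) = -3 + \left(\left(- \frac{384}{5} + \frac{36 h}{5}\right) - h\right) = -3 + \left(- \frac{384}{5} + \frac{31 h}{5}\right) = - \frac{399}{5} + \frac{31 h}{5}$)
$S = -2044$ ($S = 5 - 2049 = -2044$)
$\frac{1}{V{\left(m{\left(3 \right)},41 \right)} + S} = \frac{1}{\left(- \frac{399}{5} + \frac{31}{5} \cdot 3\right) - 2044} = \frac{1}{\left(- \frac{399}{5} + \frac{93}{5}\right) - 2044} = \frac{1}{- \frac{306}{5} - 2044} = \frac{1}{- \frac{10526}{5}} = - \frac{5}{10526}$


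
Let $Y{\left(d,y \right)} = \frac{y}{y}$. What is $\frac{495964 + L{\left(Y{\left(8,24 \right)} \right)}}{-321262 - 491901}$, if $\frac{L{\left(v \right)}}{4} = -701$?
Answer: $- \frac{493160}{813163} \approx -0.60647$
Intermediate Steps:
$Y{\left(d,y \right)} = 1$
$L{\left(v \right)} = -2804$ ($L{\left(v \right)} = 4 \left(-701\right) = -2804$)
$\frac{495964 + L{\left(Y{\left(8,24 \right)} \right)}}{-321262 - 491901} = \frac{495964 - 2804}{-321262 - 491901} = \frac{493160}{-813163} = 493160 \left(- \frac{1}{813163}\right) = - \frac{493160}{813163}$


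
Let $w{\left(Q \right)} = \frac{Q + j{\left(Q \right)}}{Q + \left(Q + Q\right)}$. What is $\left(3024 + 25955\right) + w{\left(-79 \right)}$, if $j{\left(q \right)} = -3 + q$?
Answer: $\frac{6868184}{237} \approx 28980.0$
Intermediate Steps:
$w{\left(Q \right)} = \frac{-3 + 2 Q}{3 Q}$ ($w{\left(Q \right)} = \frac{Q + \left(-3 + Q\right)}{Q + \left(Q + Q\right)} = \frac{-3 + 2 Q}{Q + 2 Q} = \frac{-3 + 2 Q}{3 Q}$)
$\left(3024 + 25955\right) + w{\left(-79 \right)} = \left(3024 + 25955\right) + \left(\frac{2}{3} - \frac{1}{-79}\right) = 28979 + \left(\frac{2}{3} - - \frac{1}{79}\right) = 28979 + \left(\frac{2}{3} + \frac{1}{79}\right) = 28979 + \frac{161}{237} = \frac{6868184}{237}$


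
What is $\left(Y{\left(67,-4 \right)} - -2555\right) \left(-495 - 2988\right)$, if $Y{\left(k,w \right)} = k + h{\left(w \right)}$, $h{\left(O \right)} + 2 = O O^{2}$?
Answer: $-8902548$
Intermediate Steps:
$h{\left(O \right)} = -2 + O^{3}$ ($h{\left(O \right)} = -2 + O O^{2} = -2 + O^{3}$)
$Y{\left(k,w \right)} = -2 + k + w^{3}$ ($Y{\left(k,w \right)} = k + \left(-2 + w^{3}\right) = -2 + k + w^{3}$)
$\left(Y{\left(67,-4 \right)} - -2555\right) \left(-495 - 2988\right) = \left(\left(-2 + 67 + \left(-4\right)^{3}\right) - -2555\right) \left(-495 - 2988\right) = \left(\left(-2 + 67 - 64\right) + 2555\right) \left(-3483\right) = \left(1 + 2555\right) \left(-3483\right) = 2556 \left(-3483\right) = -8902548$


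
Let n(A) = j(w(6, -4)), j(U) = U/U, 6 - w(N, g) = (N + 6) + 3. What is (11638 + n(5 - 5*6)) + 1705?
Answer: 13344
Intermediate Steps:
w(N, g) = -3 - N (w(N, g) = 6 - ((N + 6) + 3) = 6 - ((6 + N) + 3) = 6 - (9 + N) = 6 + (-9 - N) = -3 - N)
j(U) = 1
n(A) = 1
(11638 + n(5 - 5*6)) + 1705 = (11638 + 1) + 1705 = 11639 + 1705 = 13344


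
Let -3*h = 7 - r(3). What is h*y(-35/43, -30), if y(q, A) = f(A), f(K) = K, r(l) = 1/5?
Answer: 68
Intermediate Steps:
r(l) = ⅕
y(q, A) = A
h = -34/15 (h = -(7 - 1*⅕)/3 = -(7 - ⅕)/3 = -⅓*34/5 = -34/15 ≈ -2.2667)
h*y(-35/43, -30) = -34/15*(-30) = 68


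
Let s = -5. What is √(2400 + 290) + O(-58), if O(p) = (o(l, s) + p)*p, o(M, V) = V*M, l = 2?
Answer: 3944 + √2690 ≈ 3995.9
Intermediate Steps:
o(M, V) = M*V
O(p) = p*(-10 + p) (O(p) = (2*(-5) + p)*p = (-10 + p)*p = p*(-10 + p))
√(2400 + 290) + O(-58) = √(2400 + 290) - 58*(-10 - 58) = √2690 - 58*(-68) = √2690 + 3944 = 3944 + √2690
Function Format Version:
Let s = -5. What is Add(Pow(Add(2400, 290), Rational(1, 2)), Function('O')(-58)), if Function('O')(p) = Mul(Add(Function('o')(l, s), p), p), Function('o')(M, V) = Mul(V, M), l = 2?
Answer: Add(3944, Pow(2690, Rational(1, 2))) ≈ 3995.9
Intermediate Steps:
Function('o')(M, V) = Mul(M, V)
Function('O')(p) = Mul(p, Add(-10, p)) (Function('O')(p) = Mul(Add(Mul(2, -5), p), p) = Mul(Add(-10, p), p) = Mul(p, Add(-10, p)))
Add(Pow(Add(2400, 290), Rational(1, 2)), Function('O')(-58)) = Add(Pow(Add(2400, 290), Rational(1, 2)), Mul(-58, Add(-10, -58))) = Add(Pow(2690, Rational(1, 2)), Mul(-58, -68)) = Add(Pow(2690, Rational(1, 2)), 3944) = Add(3944, Pow(2690, Rational(1, 2)))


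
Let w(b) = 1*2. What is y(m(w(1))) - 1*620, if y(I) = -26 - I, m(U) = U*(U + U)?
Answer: -654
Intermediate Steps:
w(b) = 2
m(U) = 2*U² (m(U) = U*(2*U) = 2*U²)
y(m(w(1))) - 1*620 = (-26 - 2*2²) - 1*620 = (-26 - 2*4) - 620 = (-26 - 1*8) - 620 = (-26 - 8) - 620 = -34 - 620 = -654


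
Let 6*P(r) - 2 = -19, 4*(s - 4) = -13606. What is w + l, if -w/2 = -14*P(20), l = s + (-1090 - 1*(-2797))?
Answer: -10619/6 ≈ -1769.8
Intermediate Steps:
s = -6795/2 (s = 4 + (1/4)*(-13606) = 4 - 6803/2 = -6795/2 ≈ -3397.5)
P(r) = -17/6 (P(r) = 1/3 + (1/6)*(-19) = 1/3 - 19/6 = -17/6)
l = -3381/2 (l = -6795/2 + (-1090 - 1*(-2797)) = -6795/2 + (-1090 + 2797) = -6795/2 + 1707 = -3381/2 ≈ -1690.5)
w = -238/3 (w = -(-28)*(-17)/6 = -2*119/3 = -238/3 ≈ -79.333)
w + l = -238/3 - 3381/2 = -10619/6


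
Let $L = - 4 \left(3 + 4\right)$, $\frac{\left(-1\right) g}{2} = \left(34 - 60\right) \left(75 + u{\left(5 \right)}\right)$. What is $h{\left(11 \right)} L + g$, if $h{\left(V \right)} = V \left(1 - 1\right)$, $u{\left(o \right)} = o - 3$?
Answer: $4004$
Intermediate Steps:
$u{\left(o \right)} = -3 + o$
$h{\left(V \right)} = 0$ ($h{\left(V \right)} = V 0 = 0$)
$g = 4004$ ($g = - 2 \left(34 - 60\right) \left(75 + \left(-3 + 5\right)\right) = - 2 \left(- 26 \left(75 + 2\right)\right) = - 2 \left(\left(-26\right) 77\right) = \left(-2\right) \left(-2002\right) = 4004$)
$L = -28$ ($L = \left(-4\right) 7 = -28$)
$h{\left(11 \right)} L + g = 0 \left(-28\right) + 4004 = 0 + 4004 = 4004$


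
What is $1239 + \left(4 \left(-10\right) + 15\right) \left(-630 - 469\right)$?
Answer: $28714$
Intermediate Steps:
$1239 + \left(4 \left(-10\right) + 15\right) \left(-630 - 469\right) = 1239 + \left(-40 + 15\right) \left(-1099\right) = 1239 - -27475 = 1239 + 27475 = 28714$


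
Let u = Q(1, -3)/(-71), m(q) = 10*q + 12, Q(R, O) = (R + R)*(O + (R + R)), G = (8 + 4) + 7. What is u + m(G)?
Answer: 14344/71 ≈ 202.03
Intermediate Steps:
G = 19 (G = 12 + 7 = 19)
Q(R, O) = 2*R*(O + 2*R) (Q(R, O) = (2*R)*(O + 2*R) = 2*R*(O + 2*R))
m(q) = 12 + 10*q
u = 2/71 (u = (2*1*(-3 + 2*1))/(-71) = (2*1*(-3 + 2))*(-1/71) = (2*1*(-1))*(-1/71) = -2*(-1/71) = 2/71 ≈ 0.028169)
u + m(G) = 2/71 + (12 + 10*19) = 2/71 + (12 + 190) = 2/71 + 202 = 14344/71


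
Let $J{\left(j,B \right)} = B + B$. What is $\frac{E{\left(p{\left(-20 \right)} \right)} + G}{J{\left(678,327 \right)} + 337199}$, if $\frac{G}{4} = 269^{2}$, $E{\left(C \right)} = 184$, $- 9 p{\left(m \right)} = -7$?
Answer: $\frac{289628}{337853} \approx 0.85726$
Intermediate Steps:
$J{\left(j,B \right)} = 2 B$
$p{\left(m \right)} = \frac{7}{9}$ ($p{\left(m \right)} = \left(- \frac{1}{9}\right) \left(-7\right) = \frac{7}{9}$)
$G = 289444$ ($G = 4 \cdot 269^{2} = 4 \cdot 72361 = 289444$)
$\frac{E{\left(p{\left(-20 \right)} \right)} + G}{J{\left(678,327 \right)} + 337199} = \frac{184 + 289444}{2 \cdot 327 + 337199} = \frac{289628}{654 + 337199} = \frac{289628}{337853}$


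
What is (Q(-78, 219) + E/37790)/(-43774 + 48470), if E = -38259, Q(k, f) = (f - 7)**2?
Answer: 1698395501/177461840 ≈ 9.5705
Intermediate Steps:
Q(k, f) = (-7 + f)**2
(Q(-78, 219) + E/37790)/(-43774 + 48470) = ((-7 + 219)**2 - 38259/37790)/(-43774 + 48470) = (212**2 - 38259*1/37790)/4696 = (44944 - 38259/37790)*(1/4696) = (1698395501/37790)*(1/4696) = 1698395501/177461840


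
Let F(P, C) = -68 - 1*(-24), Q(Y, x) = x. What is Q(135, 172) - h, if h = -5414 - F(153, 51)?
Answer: 5542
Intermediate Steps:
F(P, C) = -44 (F(P, C) = -68 + 24 = -44)
h = -5370 (h = -5414 - 1*(-44) = -5414 + 44 = -5370)
Q(135, 172) - h = 172 - 1*(-5370) = 172 + 5370 = 5542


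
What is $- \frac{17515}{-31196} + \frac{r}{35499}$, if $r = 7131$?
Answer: $\frac{281407887}{369142268} \approx 0.76233$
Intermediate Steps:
$- \frac{17515}{-31196} + \frac{r}{35499} = - \frac{17515}{-31196} + \frac{7131}{35499} = \left(-17515\right) \left(- \frac{1}{31196}\right) + 7131 \cdot \frac{1}{35499} = \frac{17515}{31196} + \frac{2377}{11833} = \frac{281407887}{369142268}$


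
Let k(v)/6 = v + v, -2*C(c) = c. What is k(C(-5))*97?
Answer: 2910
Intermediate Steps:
C(c) = -c/2
k(v) = 12*v (k(v) = 6*(v + v) = 6*(2*v) = 12*v)
k(C(-5))*97 = (12*(-1/2*(-5)))*97 = (12*(5/2))*97 = 30*97 = 2910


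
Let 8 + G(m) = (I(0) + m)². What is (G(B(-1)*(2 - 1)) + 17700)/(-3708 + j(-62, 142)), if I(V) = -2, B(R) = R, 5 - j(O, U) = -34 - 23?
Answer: -17701/3646 ≈ -4.8549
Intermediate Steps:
j(O, U) = 62 (j(O, U) = 5 - (-34 - 23) = 5 - 1*(-57) = 5 + 57 = 62)
G(m) = -8 + (-2 + m)²
(G(B(-1)*(2 - 1)) + 17700)/(-3708 + j(-62, 142)) = ((-8 + (-2 - (2 - 1))²) + 17700)/(-3708 + 62) = ((-8 + (-2 - 1*1)²) + 17700)/(-3646) = ((-8 + (-2 - 1)²) + 17700)*(-1/3646) = ((-8 + (-3)²) + 17700)*(-1/3646) = ((-8 + 9) + 17700)*(-1/3646) = (1 + 17700)*(-1/3646) = 17701*(-1/3646) = -17701/3646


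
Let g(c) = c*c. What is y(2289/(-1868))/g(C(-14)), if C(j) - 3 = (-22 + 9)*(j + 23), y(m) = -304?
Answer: -4/171 ≈ -0.023392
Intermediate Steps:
C(j) = -296 - 13*j (C(j) = 3 + (-22 + 9)*(j + 23) = 3 - 13*(23 + j) = 3 + (-299 - 13*j) = -296 - 13*j)
g(c) = c²
y(2289/(-1868))/g(C(-14)) = -304/(-296 - 13*(-14))² = -304/(-296 + 182)² = -304/((-114)²) = -304/12996 = -304*1/12996 = -4/171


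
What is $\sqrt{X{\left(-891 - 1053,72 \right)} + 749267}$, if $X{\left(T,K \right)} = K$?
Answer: $\sqrt{749339} \approx 865.64$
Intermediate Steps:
$\sqrt{X{\left(-891 - 1053,72 \right)} + 749267} = \sqrt{72 + 749267} = \sqrt{749339}$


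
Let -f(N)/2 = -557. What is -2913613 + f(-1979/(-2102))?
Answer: -2912499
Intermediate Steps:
f(N) = 1114 (f(N) = -2*(-557) = 1114)
-2913613 + f(-1979/(-2102)) = -2913613 + 1114 = -2912499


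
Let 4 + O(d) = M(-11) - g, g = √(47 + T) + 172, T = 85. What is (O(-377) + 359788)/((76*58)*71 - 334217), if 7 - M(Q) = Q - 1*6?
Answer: -359636/21249 + 2*√33/21249 ≈ -16.924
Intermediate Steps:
M(Q) = 13 - Q (M(Q) = 7 - (Q - 1*6) = 7 - (Q - 6) = 7 - (-6 + Q) = 7 + (6 - Q) = 13 - Q)
g = 172 + 2*√33 (g = √(47 + 85) + 172 = √132 + 172 = 2*√33 + 172 = 172 + 2*√33 ≈ 183.49)
O(d) = -152 - 2*√33 (O(d) = -4 + ((13 - 1*(-11)) - (172 + 2*√33)) = -4 + ((13 + 11) + (-172 - 2*√33)) = -4 + (24 + (-172 - 2*√33)) = -4 + (-148 - 2*√33) = -152 - 2*√33)
(O(-377) + 359788)/((76*58)*71 - 334217) = ((-152 - 2*√33) + 359788)/((76*58)*71 - 334217) = (359636 - 2*√33)/(4408*71 - 334217) = (359636 - 2*√33)/(312968 - 334217) = (359636 - 2*√33)/(-21249) = (359636 - 2*√33)*(-1/21249) = -359636/21249 + 2*√33/21249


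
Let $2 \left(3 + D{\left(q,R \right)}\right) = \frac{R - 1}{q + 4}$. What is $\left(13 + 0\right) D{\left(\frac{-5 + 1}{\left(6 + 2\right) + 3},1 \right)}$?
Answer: $-39$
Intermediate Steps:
$D{\left(q,R \right)} = -3 + \frac{-1 + R}{2 \left(4 + q\right)}$ ($D{\left(q,R \right)} = -3 + \frac{\left(R - 1\right) \frac{1}{q + 4}}{2} = -3 + \frac{\left(-1 + R\right) \frac{1}{4 + q}}{2} = -3 + \frac{\frac{1}{4 + q} \left(-1 + R\right)}{2} = -3 + \frac{-1 + R}{2 \left(4 + q\right)}$)
$\left(13 + 0\right) D{\left(\frac{-5 + 1}{\left(6 + 2\right) + 3},1 \right)} = \left(13 + 0\right) \frac{-25 + 1 - 6 \frac{-5 + 1}{\left(6 + 2\right) + 3}}{2 \left(4 + \frac{-5 + 1}{\left(6 + 2\right) + 3}\right)} = 13 \frac{-25 + 1 - 6 \left(- \frac{4}{8 + 3}\right)}{2 \left(4 - \frac{4}{8 + 3}\right)} = 13 \frac{-25 + 1 - 6 \left(- \frac{4}{11}\right)}{2 \left(4 - \frac{4}{11}\right)} = 13 \frac{-25 + 1 - 6 \left(\left(-4\right) \frac{1}{11}\right)}{2 \left(4 - \frac{4}{11}\right)} = 13 \frac{-25 + 1 - - \frac{24}{11}}{2 \left(4 - \frac{4}{11}\right)} = 13 \frac{-25 + 1 + \frac{24}{11}}{2 \cdot \frac{40}{11}} = 13 \cdot \frac{1}{2} \cdot \frac{11}{40} \left(- \frac{240}{11}\right) = 13 \left(-3\right) = -39$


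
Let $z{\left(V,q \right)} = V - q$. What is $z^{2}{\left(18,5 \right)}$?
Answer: $169$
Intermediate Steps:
$z^{2}{\left(18,5 \right)} = \left(18 - 5\right)^{2} = 13^{2} = 169$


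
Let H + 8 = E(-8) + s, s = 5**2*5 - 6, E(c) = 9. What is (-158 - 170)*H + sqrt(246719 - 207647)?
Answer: -39360 + 4*sqrt(2442) ≈ -39162.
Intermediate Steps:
s = 119 (s = 25*5 - 6 = 125 - 6 = 119)
H = 120 (H = -8 + (9 + 119) = -8 + 128 = 120)
(-158 - 170)*H + sqrt(246719 - 207647) = (-158 - 170)*120 + sqrt(246719 - 207647) = -328*120 + sqrt(39072) = -39360 + 4*sqrt(2442)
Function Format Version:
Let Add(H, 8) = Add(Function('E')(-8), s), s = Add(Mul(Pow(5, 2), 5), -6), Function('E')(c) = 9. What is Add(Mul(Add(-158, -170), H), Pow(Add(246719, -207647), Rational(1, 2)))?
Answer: Add(-39360, Mul(4, Pow(2442, Rational(1, 2)))) ≈ -39162.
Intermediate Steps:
s = 119 (s = Add(Mul(25, 5), -6) = Add(125, -6) = 119)
H = 120 (H = Add(-8, Add(9, 119)) = Add(-8, 128) = 120)
Add(Mul(Add(-158, -170), H), Pow(Add(246719, -207647), Rational(1, 2))) = Add(Mul(Add(-158, -170), 120), Pow(Add(246719, -207647), Rational(1, 2))) = Add(Mul(-328, 120), Pow(39072, Rational(1, 2))) = Add(-39360, Mul(4, Pow(2442, Rational(1, 2))))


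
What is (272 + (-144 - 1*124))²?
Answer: 16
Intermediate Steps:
(272 + (-144 - 1*124))² = (272 + (-144 - 124))² = (272 - 268)² = 4² = 16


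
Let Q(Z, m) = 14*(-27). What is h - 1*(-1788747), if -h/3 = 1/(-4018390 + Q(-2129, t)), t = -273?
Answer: 7188559203699/4018768 ≈ 1.7887e+6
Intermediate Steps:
Q(Z, m) = -378
h = 3/4018768 (h = -3/(-4018390 - 378) = -3/(-4018768) = -3*(-1/4018768) = 3/4018768 ≈ 7.4650e-7)
h - 1*(-1788747) = 3/4018768 - 1*(-1788747) = 3/4018768 + 1788747 = 7188559203699/4018768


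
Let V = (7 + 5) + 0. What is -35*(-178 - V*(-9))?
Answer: 2450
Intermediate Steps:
V = 12 (V = 12 + 0 = 12)
-35*(-178 - V*(-9)) = -35*(-178 - 12*(-9)) = -35*(-178 - 1*(-108)) = -35*(-178 + 108) = -35*(-70) = 2450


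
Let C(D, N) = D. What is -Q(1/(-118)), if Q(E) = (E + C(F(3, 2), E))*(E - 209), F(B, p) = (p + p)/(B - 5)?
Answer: -5845131/13924 ≈ -419.79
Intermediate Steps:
F(B, p) = 2*p/(-5 + B) (F(B, p) = (2*p)/(-5 + B) = 2*p/(-5 + B))
Q(E) = (-209 + E)*(-2 + E) (Q(E) = (E + 2*2/(-5 + 3))*(E - 209) = (E + 2*2/(-2))*(-209 + E) = (E + 2*2*(-1/2))*(-209 + E) = (E - 2)*(-209 + E) = (-2 + E)*(-209 + E) = (-209 + E)*(-2 + E))
-Q(1/(-118)) = -(418 + (1/(-118))**2 - 211/(-118)) = -(418 + (-1/118)**2 - 211*(-1/118)) = -(418 + 1/13924 + 211/118) = -1*5845131/13924 = -5845131/13924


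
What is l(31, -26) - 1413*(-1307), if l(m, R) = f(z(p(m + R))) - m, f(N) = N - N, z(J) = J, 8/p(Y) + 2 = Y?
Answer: 1846760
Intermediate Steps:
p(Y) = 8/(-2 + Y)
f(N) = 0
l(m, R) = -m (l(m, R) = 0 - m = -m)
l(31, -26) - 1413*(-1307) = -1*31 - 1413*(-1307) = -31 + 1846791 = 1846760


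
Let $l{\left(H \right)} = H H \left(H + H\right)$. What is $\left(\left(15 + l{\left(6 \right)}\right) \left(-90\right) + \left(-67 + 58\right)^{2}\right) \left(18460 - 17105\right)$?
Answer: $-54401895$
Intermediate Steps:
$l{\left(H \right)} = 2 H^{3}$ ($l{\left(H \right)} = H^{2} \cdot 2 H = 2 H^{3}$)
$\left(\left(15 + l{\left(6 \right)}\right) \left(-90\right) + \left(-67 + 58\right)^{2}\right) \left(18460 - 17105\right) = \left(\left(15 + 2 \cdot 6^{3}\right) \left(-90\right) + \left(-67 + 58\right)^{2}\right) \left(18460 - 17105\right) = \left(\left(15 + 2 \cdot 216\right) \left(-90\right) + \left(-9\right)^{2}\right) 1355 = \left(\left(15 + 432\right) \left(-90\right) + 81\right) 1355 = \left(447 \left(-90\right) + 81\right) 1355 = \left(-40230 + 81\right) 1355 = \left(-40149\right) 1355 = -54401895$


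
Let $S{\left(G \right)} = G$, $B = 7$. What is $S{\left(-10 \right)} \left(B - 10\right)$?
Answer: $30$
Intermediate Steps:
$S{\left(-10 \right)} \left(B - 10\right) = - 10 \left(7 - 10\right) = \left(-10\right) \left(-3\right) = 30$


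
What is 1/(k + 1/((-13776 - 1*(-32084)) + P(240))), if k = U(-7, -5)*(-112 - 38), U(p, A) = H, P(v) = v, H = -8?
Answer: 18548/22257601 ≈ 0.00083333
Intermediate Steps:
U(p, A) = -8
k = 1200 (k = -8*(-112 - 38) = -8*(-150) = 1200)
1/(k + 1/((-13776 - 1*(-32084)) + P(240))) = 1/(1200 + 1/((-13776 - 1*(-32084)) + 240)) = 1/(1200 + 1/((-13776 + 32084) + 240)) = 1/(1200 + 1/(18308 + 240)) = 1/(1200 + 1/18548) = 1/(22257601/18548) = 18548/22257601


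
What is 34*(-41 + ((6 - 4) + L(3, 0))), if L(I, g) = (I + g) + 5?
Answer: -1054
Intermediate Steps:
L(I, g) = 5 + I + g
34*(-41 + ((6 - 4) + L(3, 0))) = 34*(-41 + ((6 - 4) + (5 + 3 + 0))) = 34*(-41 + (2 + 8)) = 34*(-41 + 10) = 34*(-31) = -1054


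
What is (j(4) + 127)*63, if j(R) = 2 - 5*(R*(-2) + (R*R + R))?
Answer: 4347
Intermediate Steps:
j(R) = 2 - 5*R² + 5*R (j(R) = 2 - 5*(-2*R + (R² + R)) = 2 - 5*(-2*R + (R + R²)) = 2 - 5*(R² - R) = 2 + (-5*R² + 5*R) = 2 - 5*R² + 5*R)
(j(4) + 127)*63 = ((2 - 5*4² + 5*4) + 127)*63 = ((2 - 5*16 + 20) + 127)*63 = ((2 - 80 + 20) + 127)*63 = (-58 + 127)*63 = 69*63 = 4347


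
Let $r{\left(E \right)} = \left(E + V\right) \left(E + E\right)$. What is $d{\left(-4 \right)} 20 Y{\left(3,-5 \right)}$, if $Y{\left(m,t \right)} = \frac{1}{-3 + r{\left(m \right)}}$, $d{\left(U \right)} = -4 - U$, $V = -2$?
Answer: $0$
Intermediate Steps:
$r{\left(E \right)} = 2 E \left(-2 + E\right)$ ($r{\left(E \right)} = \left(E - 2\right) \left(E + E\right) = \left(-2 + E\right) 2 E = 2 E \left(-2 + E\right)$)
$Y{\left(m,t \right)} = \frac{1}{-3 + 2 m \left(-2 + m\right)}$
$d{\left(-4 \right)} 20 Y{\left(3,-5 \right)} = \frac{\left(-4 - -4\right) 20}{-3 + 2 \cdot 3 \left(-2 + 3\right)} = \frac{\left(-4 + 4\right) 20}{-3 + 2 \cdot 3 \cdot 1} = \frac{0 \cdot 20}{-3 + 6} = \frac{0}{3} = 0 \cdot \frac{1}{3} = 0$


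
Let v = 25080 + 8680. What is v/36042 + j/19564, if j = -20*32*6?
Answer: 65259920/88140711 ≈ 0.74041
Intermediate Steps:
v = 33760
j = -3840 (j = -640*6 = -3840)
v/36042 + j/19564 = 33760/36042 - 3840/19564 = 33760*(1/36042) - 3840*1/19564 = 16880/18021 - 960/4891 = 65259920/88140711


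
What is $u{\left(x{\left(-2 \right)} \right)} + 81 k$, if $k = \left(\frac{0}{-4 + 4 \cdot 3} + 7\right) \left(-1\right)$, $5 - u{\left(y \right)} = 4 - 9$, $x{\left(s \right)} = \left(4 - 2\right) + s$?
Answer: $-557$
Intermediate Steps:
$x{\left(s \right)} = 2 + s$
$u{\left(y \right)} = 10$ ($u{\left(y \right)} = 5 - \left(4 - 9\right) = 5 - -5 = 5 + 5 = 10$)
$k = -7$ ($k = \left(\frac{0}{-4 + 12} + 7\right) \left(-1\right) = \left(\frac{0}{8} + 7\right) \left(-1\right) = \left(0 \cdot \frac{1}{8} + 7\right) \left(-1\right) = \left(0 + 7\right) \left(-1\right) = 7 \left(-1\right) = -7$)
$u{\left(x{\left(-2 \right)} \right)} + 81 k = 10 + 81 \left(-7\right) = 10 - 567 = -557$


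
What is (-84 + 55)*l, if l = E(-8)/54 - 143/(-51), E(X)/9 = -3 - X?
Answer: -10759/102 ≈ -105.48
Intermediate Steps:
E(X) = -27 - 9*X (E(X) = 9*(-3 - X) = -27 - 9*X)
l = 371/102 (l = (-27 - 9*(-8))/54 - 143/(-51) = (-27 + 72)*(1/54) - 143*(-1/51) = 45*(1/54) + 143/51 = 5/6 + 143/51 = 371/102 ≈ 3.6373)
(-84 + 55)*l = (-84 + 55)*(371/102) = -29*371/102 = -10759/102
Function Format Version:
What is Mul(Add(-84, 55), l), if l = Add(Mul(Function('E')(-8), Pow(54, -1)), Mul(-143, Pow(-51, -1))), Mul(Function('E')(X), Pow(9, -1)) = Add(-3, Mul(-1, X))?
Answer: Rational(-10759, 102) ≈ -105.48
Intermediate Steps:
Function('E')(X) = Add(-27, Mul(-9, X)) (Function('E')(X) = Mul(9, Add(-3, Mul(-1, X))) = Add(-27, Mul(-9, X)))
l = Rational(371, 102) (l = Add(Mul(Add(-27, Mul(-9, -8)), Pow(54, -1)), Mul(-143, Pow(-51, -1))) = Add(Mul(Add(-27, 72), Rational(1, 54)), Mul(-143, Rational(-1, 51))) = Add(Mul(45, Rational(1, 54)), Rational(143, 51)) = Add(Rational(5, 6), Rational(143, 51)) = Rational(371, 102) ≈ 3.6373)
Mul(Add(-84, 55), l) = Mul(Add(-84, 55), Rational(371, 102)) = Mul(-29, Rational(371, 102)) = Rational(-10759, 102)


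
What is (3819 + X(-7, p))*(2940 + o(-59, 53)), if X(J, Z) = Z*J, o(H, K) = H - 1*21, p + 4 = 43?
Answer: 10141560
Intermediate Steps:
p = 39 (p = -4 + 43 = 39)
o(H, K) = -21 + H (o(H, K) = H - 21 = -21 + H)
X(J, Z) = J*Z
(3819 + X(-7, p))*(2940 + o(-59, 53)) = (3819 - 7*39)*(2940 + (-21 - 59)) = (3819 - 273)*(2940 - 80) = 3546*2860 = 10141560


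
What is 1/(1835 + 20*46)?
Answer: 1/2755 ≈ 0.00036298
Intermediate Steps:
1/(1835 + 20*46) = 1/(1835 + 920) = 1/2755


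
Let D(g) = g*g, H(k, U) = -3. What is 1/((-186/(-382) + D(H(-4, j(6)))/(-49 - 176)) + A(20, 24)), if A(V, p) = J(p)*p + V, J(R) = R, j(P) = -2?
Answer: 4775/2848034 ≈ 0.0016766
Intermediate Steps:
A(V, p) = V + p² (A(V, p) = p*p + V = p² + V = V + p²)
D(g) = g²
1/((-186/(-382) + D(H(-4, j(6)))/(-49 - 176)) + A(20, 24)) = 1/((-186/(-382) + (-3)²/(-49 - 176)) + (20 + 24²)) = 1/((-186*(-1/382) + 9/(-225)) + (20 + 576)) = 1/((93/191 + 9*(-1/225)) + 596) = 1/((93/191 - 1/25) + 596) = 1/(2134/4775 + 596) = 1/(2848034/4775) = 4775/2848034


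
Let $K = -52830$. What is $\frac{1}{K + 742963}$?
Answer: $\frac{1}{690133} \approx 1.449 \cdot 10^{-6}$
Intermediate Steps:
$\frac{1}{K + 742963} = \frac{1}{-52830 + 742963} = \frac{1}{690133}$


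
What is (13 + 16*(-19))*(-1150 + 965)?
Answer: 53835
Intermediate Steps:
(13 + 16*(-19))*(-1150 + 965) = (13 - 304)*(-185) = -291*(-185) = 53835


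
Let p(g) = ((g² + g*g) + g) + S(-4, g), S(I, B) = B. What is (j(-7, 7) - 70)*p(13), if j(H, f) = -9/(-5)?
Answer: -124124/5 ≈ -24825.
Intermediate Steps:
p(g) = 2*g + 2*g² (p(g) = ((g² + g*g) + g) + g = ((g² + g²) + g) + g = (2*g² + g) + g = (g + 2*g²) + g = 2*g + 2*g²)
j(H, f) = 9/5 (j(H, f) = -9*(-⅕) = 9/5)
(j(-7, 7) - 70)*p(13) = (9/5 - 70)*(2*13*(1 + 13)) = -682*13*14/5 = -341/5*364 = -124124/5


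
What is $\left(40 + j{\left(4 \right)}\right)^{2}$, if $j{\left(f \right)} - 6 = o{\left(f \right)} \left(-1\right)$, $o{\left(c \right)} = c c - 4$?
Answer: $1156$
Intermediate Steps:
$o{\left(c \right)} = -4 + c^{2}$ ($o{\left(c \right)} = c^{2} - 4 = -4 + c^{2}$)
$j{\left(f \right)} = 10 - f^{2}$ ($j{\left(f \right)} = 6 + \left(-4 + f^{2}\right) \left(-1\right) = 6 - \left(-4 + f^{2}\right) = 10 - f^{2}$)
$\left(40 + j{\left(4 \right)}\right)^{2} = \left(40 + \left(10 - 4^{2}\right)\right)^{2} = \left(40 + \left(10 - 16\right)\right)^{2} = \left(40 - 6\right)^{2} = 34^{2} = 1156$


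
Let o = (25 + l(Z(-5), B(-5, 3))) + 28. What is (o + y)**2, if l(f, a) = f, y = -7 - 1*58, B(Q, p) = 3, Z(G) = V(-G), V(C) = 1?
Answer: 121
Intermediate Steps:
Z(G) = 1
y = -65 (y = -7 - 58 = -65)
o = 54 (o = (25 + 1) + 28 = 26 + 28 = 54)
(o + y)**2 = (54 - 65)**2 = (-11)**2 = 121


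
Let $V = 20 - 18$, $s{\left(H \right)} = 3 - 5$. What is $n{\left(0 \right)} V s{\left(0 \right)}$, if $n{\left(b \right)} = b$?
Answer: $0$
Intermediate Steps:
$s{\left(H \right)} = -2$ ($s{\left(H \right)} = 3 - 5 = -2$)
$V = 2$
$n{\left(0 \right)} V s{\left(0 \right)} = 0 \cdot 2 \left(-2\right) = 0 \left(-2\right) = 0$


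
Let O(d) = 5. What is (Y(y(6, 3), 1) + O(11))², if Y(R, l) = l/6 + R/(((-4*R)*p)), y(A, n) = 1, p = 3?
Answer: 3721/144 ≈ 25.840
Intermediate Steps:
Y(R, l) = -1/12 + l/6 (Y(R, l) = l/6 + R/((-4*R*3)) = l*(⅙) + R/((-12*R)) = l/6 + R*(-1/(12*R)) = l/6 - 1/12 = -1/12 + l/6)
(Y(y(6, 3), 1) + O(11))² = ((-1/12 + (⅙)*1) + 5)² = ((-1/12 + ⅙) + 5)² = (1/12 + 5)² = (61/12)² = 3721/144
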